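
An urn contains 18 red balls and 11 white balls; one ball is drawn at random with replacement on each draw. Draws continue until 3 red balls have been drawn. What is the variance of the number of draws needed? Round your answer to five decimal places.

Y = total draws until the third success; negative binomial with r=3, p=0.620690.
Var(Y) = r(1−p)/p² = 3·0.379310 / 0.620690² = 2.9537037

2.95370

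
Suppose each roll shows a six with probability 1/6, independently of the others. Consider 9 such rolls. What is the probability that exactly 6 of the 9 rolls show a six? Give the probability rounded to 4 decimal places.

0.0010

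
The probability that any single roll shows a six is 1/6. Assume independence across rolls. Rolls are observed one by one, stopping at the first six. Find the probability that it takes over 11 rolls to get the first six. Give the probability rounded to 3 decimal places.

0.135

Y = number of rolls to the first success; geometric, p = 0.166667.
P(Y > 11) = P(first 11 all fail) = (1−p)^11 = 0.13459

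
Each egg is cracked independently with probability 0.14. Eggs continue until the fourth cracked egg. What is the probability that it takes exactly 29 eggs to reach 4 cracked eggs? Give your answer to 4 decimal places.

0.0290

Y = trial on which the fourth success occurs; negative binomial, r=4, p=0.14.
P(Y=29) = C(28,3) · p^4 · (1−p)^25
= 3276 · 0.00038416 · 0.023039 = 0.028995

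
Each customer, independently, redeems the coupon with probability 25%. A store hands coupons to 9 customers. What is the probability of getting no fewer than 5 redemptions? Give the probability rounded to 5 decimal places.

X ~ Binomial(9, 0.25); P(X ≥ 5) = Σ C(9,k) p^k (1−p)^(9−k) over k:
  k=5: C(9,5)·0.25^5·0.75^4 = 0.0389328
  k=6: C(9,6)·0.25^6·0.75^3 = 0.0086517
  k=7: C(9,7)·0.25^7·0.75^2 = 0.0012360
  k=8: C(9,8)·0.25^8·0.75^1 = 0.0001030
  k=9: C(9,9)·0.25^9·0.75^0 = 0.0000038
Total = 0.0489273

0.04893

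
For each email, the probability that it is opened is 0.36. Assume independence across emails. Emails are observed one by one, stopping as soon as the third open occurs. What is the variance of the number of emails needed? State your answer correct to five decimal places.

Y = total emails until the third success; negative binomial with r=3, p=0.36.
Var(Y) = r(1−p)/p² = 3·0.64 / 0.36² = 14.8148148

14.81481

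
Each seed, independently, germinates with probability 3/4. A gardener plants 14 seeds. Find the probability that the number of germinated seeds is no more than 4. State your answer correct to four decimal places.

0.0003

X ~ Binomial(14, 0.75); P(X ≤ 4) = Σ C(14,k) p^k (1−p)^(14−k) over k:
  k=0: C(14,0)·0.75^0·0.25^14 = 0.000000
  k=1: C(14,1)·0.75^1·0.25^13 = 0.000000
  k=2: C(14,2)·0.75^2·0.25^12 = 0.000003
  k=3: C(14,3)·0.75^3·0.25^11 = 0.000037
  k=4: C(14,4)·0.75^4·0.25^10 = 0.000302
Total = 0.000342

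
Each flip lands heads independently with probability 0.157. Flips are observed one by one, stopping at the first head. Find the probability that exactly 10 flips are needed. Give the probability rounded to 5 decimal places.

Geometric (trials to first success), p = 0.157.
P(Y = 10) = (1−p)^9 · p = 0.215 · 0.157 = 0.0337558

0.03376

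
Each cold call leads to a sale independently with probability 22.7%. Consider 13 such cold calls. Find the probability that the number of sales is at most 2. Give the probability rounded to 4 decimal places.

X ~ Binomial(13, 0.227); P(X ≤ 2) = Σ C(13,k) p^k (1−p)^(13−k) over k:
  k=0: C(13,0)·0.227^0·0.773^13 = 0.035183
  k=1: C(13,1)·0.227^1·0.773^12 = 0.134315
  k=2: C(13,2)·0.227^2·0.773^11 = 0.236658
Total = 0.406155

0.4062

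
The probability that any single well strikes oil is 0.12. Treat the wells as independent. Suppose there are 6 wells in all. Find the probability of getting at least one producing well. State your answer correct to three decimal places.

0.536

P(at least one) = 1 − P(none) = 1 − (1 − 0.12)^6
= 1 − 0.46440 = 0.53560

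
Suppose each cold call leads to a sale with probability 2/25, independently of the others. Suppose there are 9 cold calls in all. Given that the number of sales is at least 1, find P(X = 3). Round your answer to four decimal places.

0.0494

X ~ Binomial(9, 0.08). Want P(X=3 | X≥1) = P(X=3) / P(X≥1).
P(X=3) = C(9,3)·0.08^3·0.92^6 = 0.026078
P(X≥1) = 1 − 0.472161 = 0.527839
Ratio = 0.026078 / 0.527839 = 0.049405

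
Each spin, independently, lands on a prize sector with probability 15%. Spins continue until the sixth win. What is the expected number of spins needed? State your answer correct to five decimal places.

Y = total spins until the sixth success; negative binomial with r=6, p=0.15.
E[Y] = r / p = 6 / 0.15 = 40.0000000

40.00000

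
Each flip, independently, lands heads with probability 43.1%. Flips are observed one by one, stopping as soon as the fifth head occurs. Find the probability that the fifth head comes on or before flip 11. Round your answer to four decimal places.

0.5522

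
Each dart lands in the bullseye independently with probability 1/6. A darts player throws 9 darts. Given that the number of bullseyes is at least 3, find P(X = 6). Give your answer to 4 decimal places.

X ~ Binomial(9, 0.166667). Want P(X=6 | X≥3) = P(X=6) / P(X≥3).
P(X=6) = C(9,6)·0.166667^6·0.833333^3 = 0.001042
P(X≥3) = 1 − 0.193807 − 0.348852 − 0.279082 = 0.178260
Ratio = 0.001042 / 0.178260 = 0.005845

0.0058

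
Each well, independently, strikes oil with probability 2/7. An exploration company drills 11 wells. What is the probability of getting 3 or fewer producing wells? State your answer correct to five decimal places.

0.61142

X ~ Binomial(11, 0.285714); P(X ≤ 3) = Σ C(11,k) p^k (1−p)^(11−k) over k:
  k=0: C(11,0)·0.285714^0·0.714286^11 = 0.0246940
  k=1: C(11,1)·0.285714^1·0.714286^10 = 0.1086536
  k=2: C(11,2)·0.285714^2·0.714286^9 = 0.2173073
  k=3: C(11,3)·0.285714^3·0.714286^8 = 0.2607687
Total = 0.6114237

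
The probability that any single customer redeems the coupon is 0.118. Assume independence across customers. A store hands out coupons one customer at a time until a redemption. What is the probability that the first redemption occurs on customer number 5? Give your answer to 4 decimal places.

0.0714

Geometric (trials to first success), p = 0.118.
P(Y = 5) = (1−p)^4 · p = 0.60517 · 0.118 = 0.071410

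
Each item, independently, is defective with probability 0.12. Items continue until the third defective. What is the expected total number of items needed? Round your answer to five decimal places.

Y = total items until the third success; negative binomial with r=3, p=0.12.
E[Y] = r / p = 3 / 0.12 = 25.0000000

25.00000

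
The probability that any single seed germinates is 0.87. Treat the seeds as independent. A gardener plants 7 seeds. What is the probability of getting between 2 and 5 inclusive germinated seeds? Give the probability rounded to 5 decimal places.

0.22812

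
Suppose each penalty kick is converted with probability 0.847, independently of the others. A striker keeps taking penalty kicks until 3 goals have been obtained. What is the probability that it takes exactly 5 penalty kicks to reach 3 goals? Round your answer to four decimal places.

Y = trial on which the third success occurs; negative binomial, r=3, p=0.847.
P(Y=5) = C(4,2) · p^3 · (1−p)^2
= 6 · 0.60765 · 0.023409 = 0.085346

0.0853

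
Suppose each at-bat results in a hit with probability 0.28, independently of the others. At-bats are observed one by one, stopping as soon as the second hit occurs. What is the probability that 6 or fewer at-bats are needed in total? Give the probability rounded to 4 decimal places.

Finishing within 6 at-bats ⇔ at least 2 successes in the first 6. With X ~ Binomial(6, 0.28), P(Y ≤ 6) = 1 − P(X ≤ 1).
  k=0: C(6,0)·0.28^0·0.72^6 = 0.139314
  k=1: C(6,1)·0.28^1·0.72^5 = 0.325066
1 − 0.464380 = 0.535620

0.5356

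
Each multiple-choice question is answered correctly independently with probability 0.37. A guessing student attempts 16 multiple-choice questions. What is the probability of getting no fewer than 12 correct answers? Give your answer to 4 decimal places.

X ~ Binomial(16, 0.37); P(X ≥ 12) = Σ C(16,k) p^k (1−p)^(16−k) over k:
  k=12: C(16,12)·0.37^12·0.63^4 = 0.001887
  k=13: C(16,13)·0.37^13·0.63^3 = 0.000341
  k=14: C(16,14)·0.37^14·0.63^2 = 0.000043
  k=15: C(16,15)·0.37^15·0.63^1 = 0.000003
  k=16: C(16,16)·0.37^16·0.63^0 = 0.000000
Total = 0.002275

0.0023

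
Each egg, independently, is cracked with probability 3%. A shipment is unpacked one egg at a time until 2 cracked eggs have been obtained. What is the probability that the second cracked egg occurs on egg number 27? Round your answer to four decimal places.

0.0109

Y = trial on which the second success occurs; negative binomial, r=2, p=0.03.
P(Y=27) = C(26,1) · p^2 · (1−p)^25
= 26 · 0.0009 · 0.46697 = 0.010927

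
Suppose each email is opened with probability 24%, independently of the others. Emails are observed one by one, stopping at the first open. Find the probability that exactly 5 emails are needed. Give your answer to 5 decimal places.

0.08007

Geometric (trials to first success), p = 0.24.
P(Y = 5) = (1−p)^4 · p = 0.33362 · 0.24 = 0.0800692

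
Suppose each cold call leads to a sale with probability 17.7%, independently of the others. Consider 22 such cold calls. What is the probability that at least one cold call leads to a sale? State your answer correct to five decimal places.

0.98623

P(at least one) = 1 − P(none) = 1 − (1 − 0.177)^22
= 1 − 0.0137656 = 0.9862344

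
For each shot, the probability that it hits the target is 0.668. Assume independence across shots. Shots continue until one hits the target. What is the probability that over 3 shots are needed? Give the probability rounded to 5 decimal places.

Y = number of shots to the first success; geometric, p = 0.668.
P(Y > 3) = P(first 3 all fail) = (1−p)^3 = 0.0365944

0.03659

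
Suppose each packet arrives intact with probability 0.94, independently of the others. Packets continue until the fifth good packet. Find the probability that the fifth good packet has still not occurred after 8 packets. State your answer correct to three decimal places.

Needing more than 8 packets ⇔ fewer than 5 successes in the first 8. With X ~ Binomial(8, 0.94), P(Y > 8) = P(X ≤ 4).
  k=0: C(8,0)·0.94^0·0.06^8 = 0.00000
  k=1: C(8,1)·0.94^1·0.06^7 = 0.00000
  k=2: C(8,2)·0.94^2·0.06^6 = 0.00000
  k=3: C(8,3)·0.94^3·0.06^5 = 0.00004
  k=4: C(8,4)·0.94^4·0.06^4 = 0.00071
P(X ≤ 4) = 0.00075

0.001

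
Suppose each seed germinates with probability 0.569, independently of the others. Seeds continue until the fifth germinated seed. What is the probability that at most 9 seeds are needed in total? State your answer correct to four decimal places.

Finishing within 9 seeds ⇔ at least 5 successes in the first 9. With X ~ Binomial(9, 0.569), P(Y ≤ 9) = 1 − P(X ≤ 4).
  k=0: C(9,0)·0.569^0·0.431^9 = 0.000513
  k=1: C(9,1)·0.569^1·0.431^8 = 0.006098
  k=2: C(9,2)·0.569^2·0.431^7 = 0.032201
  k=3: C(9,3)·0.569^3·0.431^6 = 0.099193
  k=4: C(9,4)·0.569^4·0.431^5 = 0.196429
1 − 0.334434 = 0.665566

0.6656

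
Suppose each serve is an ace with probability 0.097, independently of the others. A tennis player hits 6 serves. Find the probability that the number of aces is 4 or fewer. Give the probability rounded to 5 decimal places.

X ~ Binomial(6, 0.097); P(X ≤ 4) = Σ C(6,k) p^k (1−p)^(6−k) over k:
  k=0: C(6,0)·0.097^0·0.903^6 = 0.5421588
  k=1: C(6,1)·0.097^1·0.903^5 = 0.3494312
  k=2: C(6,2)·0.097^2·0.903^4 = 0.0938395
  k=3: C(6,3)·0.097^3·0.903^3 = 0.0134403
  k=4: C(6,4)·0.097^4·0.903^2 = 0.0010828
Total = 0.9999526

0.99995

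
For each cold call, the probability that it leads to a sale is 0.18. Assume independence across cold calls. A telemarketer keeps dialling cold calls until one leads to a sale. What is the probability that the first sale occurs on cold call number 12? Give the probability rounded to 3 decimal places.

0.020

Geometric (trials to first success), p = 0.18.
P(Y = 12) = (1−p)^11 · p = 0.11271 · 0.18 = 0.02029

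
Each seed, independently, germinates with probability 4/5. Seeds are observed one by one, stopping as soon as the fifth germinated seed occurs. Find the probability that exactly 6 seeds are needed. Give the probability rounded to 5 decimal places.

0.32768

Y = trial on which the fifth success occurs; negative binomial, r=5, p=0.80.
P(Y=6) = C(5,4) · p^5 · (1−p)^1
= 5 · 0.32768 · 0.2 = 0.3276800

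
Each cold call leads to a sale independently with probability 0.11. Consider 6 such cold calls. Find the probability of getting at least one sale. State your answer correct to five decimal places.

P(at least one) = 1 − P(none) = 1 − (1 − 0.11)^6
= 1 − 0.4969813 = 0.5030187

0.50302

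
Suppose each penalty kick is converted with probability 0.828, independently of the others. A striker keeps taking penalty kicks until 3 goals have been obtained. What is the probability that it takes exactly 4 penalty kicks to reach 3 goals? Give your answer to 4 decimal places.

0.2929

Y = trial on which the third success occurs; negative binomial, r=3, p=0.828.
P(Y=4) = C(3,2) · p^3 · (1−p)^1
= 3 · 0.56766 · 0.172 = 0.292914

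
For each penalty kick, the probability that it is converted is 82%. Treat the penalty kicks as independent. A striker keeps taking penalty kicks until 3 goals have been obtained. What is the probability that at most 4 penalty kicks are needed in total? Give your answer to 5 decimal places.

Finishing within 4 penalty kicks ⇔ at least 3 successes in the first 4. With X ~ Binomial(4, 0.82), P(Y ≤ 4) = 1 − P(X ≤ 2).
  k=0: C(4,0)·0.82^0·0.18^4 = 0.0010498
  k=1: C(4,1)·0.82^1·0.18^3 = 0.0191290
  k=2: C(4,2)·0.82^2·0.18^2 = 0.1307146
1 − 0.1508933 = 0.8491067

0.84911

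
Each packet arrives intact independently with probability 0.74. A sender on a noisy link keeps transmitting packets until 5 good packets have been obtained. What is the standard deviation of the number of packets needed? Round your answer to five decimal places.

1.54078

Y = total packets until the fifth success; negative binomial with r=5, p=0.74.
SD(Y) = √[r(1−p)/p²] = √(2.3739956) = 1.5407776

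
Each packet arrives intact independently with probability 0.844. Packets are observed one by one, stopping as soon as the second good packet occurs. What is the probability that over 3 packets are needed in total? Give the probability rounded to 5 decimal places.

Needing more than 3 packets ⇔ fewer than 2 successes in the first 3. With X ~ Binomial(3, 0.844), P(Y > 3) = P(X ≤ 1).
  k=0: C(3,0)·0.844^0·0.156^3 = 0.0037964
  k=1: C(3,1)·0.844^1·0.156^2 = 0.0616188
P(X ≤ 1) = 0.0654152

0.06542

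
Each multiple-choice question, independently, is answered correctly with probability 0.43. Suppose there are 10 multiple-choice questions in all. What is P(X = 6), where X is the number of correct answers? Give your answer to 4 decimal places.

X ~ Binomial(n=10, p=0.43).
P(X=6) = C(10,6) · p^6 · (1−p)^4
= 210 · 0.0063214 · 0.10556 = 0.140129

0.1401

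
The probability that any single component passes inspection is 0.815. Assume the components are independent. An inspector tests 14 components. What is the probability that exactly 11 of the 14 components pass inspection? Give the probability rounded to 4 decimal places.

0.2429

X ~ Binomial(n=14, p=0.815).
P(X=11) = C(14,11) · p^11 · (1−p)^3
= 364 · 0.10537 · 0.0063316 = 0.242857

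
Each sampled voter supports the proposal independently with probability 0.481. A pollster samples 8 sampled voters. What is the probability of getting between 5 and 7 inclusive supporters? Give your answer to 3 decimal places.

0.320

X ~ Binomial(8, 0.481); P(5 ≤ X ≤ 7) = Σ C(8,k) p^k (1−p)^(8−k) over k:
  k=5: C(8,5)·0.481^5·0.519^3 = 0.20157
  k=6: C(8,6)·0.481^6·0.519^2 = 0.09340
  k=7: C(8,7)·0.481^7·0.519^1 = 0.02473
Total = 0.31970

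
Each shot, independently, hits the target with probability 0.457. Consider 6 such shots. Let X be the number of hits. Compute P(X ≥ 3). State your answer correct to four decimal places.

X ~ Binomial(6, 0.457); P(X ≥ 3) = Σ C(6,k) p^k (1−p)^(6−k) over k:
  k=3: C(6,3)·0.457^3·0.543^3 = 0.305617
  k=4: C(6,4)·0.457^4·0.543^2 = 0.192910
  k=5: C(6,5)·0.457^5·0.543^1 = 0.064943
  k=6: C(6,6)·0.457^6·0.543^0 = 0.009110
Total = 0.572580

0.5726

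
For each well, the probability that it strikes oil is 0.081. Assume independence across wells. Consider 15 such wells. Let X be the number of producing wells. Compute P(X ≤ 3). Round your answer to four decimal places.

X ~ Binomial(15, 0.081); P(X ≤ 3) = Σ C(15,k) p^k (1−p)^(15−k) over k:
  k=0: C(15,0)·0.081^0·0.919^15 = 0.281665
  k=1: C(15,1)·0.081^1·0.919^14 = 0.372386
  k=2: C(15,2)·0.081^2·0.919^13 = 0.229753
  k=3: C(15,3)·0.081^3·0.919^12 = 0.087751
Total = 0.971555

0.9716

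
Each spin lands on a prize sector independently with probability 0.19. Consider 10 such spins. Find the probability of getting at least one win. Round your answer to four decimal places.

P(at least one) = 1 − P(none) = 1 − (1 − 0.19)^10
= 1 − 0.121577 = 0.878423

0.8784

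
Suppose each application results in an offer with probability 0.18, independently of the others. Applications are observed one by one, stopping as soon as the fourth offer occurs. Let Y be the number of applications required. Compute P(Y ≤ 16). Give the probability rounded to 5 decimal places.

Finishing within 16 applications ⇔ at least 4 successes in the first 16. With X ~ Binomial(16, 0.18), P(Y ≤ 16) = 1 − P(X ≤ 3).
  k=0: C(16,0)·0.18^0·0.82^16 = 0.0417851
  k=1: C(16,1)·0.18^1·0.82^15 = 0.1467575
  k=2: C(16,2)·0.18^2·0.82^14 = 0.2416129
  k=3: C(16,3)·0.18^3·0.82^13 = 0.2475059
1 − 0.6776615 = 0.3223385

0.32234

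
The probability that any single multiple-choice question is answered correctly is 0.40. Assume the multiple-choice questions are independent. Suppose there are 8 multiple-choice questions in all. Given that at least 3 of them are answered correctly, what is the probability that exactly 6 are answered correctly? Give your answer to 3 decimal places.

0.060

X ~ Binomial(8, 0.40). Want P(X=6 | X≥3) = P(X=6) / P(X≥3).
P(X=6) = C(8,6)·0.40^6·0.60^2 = 0.04129
P(X≥3) = 1 − 0.01680 − 0.08958 − 0.20902 = 0.68461
Ratio = 0.04129 / 0.68461 = 0.06031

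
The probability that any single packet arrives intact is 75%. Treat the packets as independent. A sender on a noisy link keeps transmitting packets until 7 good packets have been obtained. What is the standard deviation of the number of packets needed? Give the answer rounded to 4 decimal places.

1.7638

Y = total packets until the seventh success; negative binomial with r=7, p=0.75.
SD(Y) = √[r(1−p)/p²] = √(3.111111) = 1.763834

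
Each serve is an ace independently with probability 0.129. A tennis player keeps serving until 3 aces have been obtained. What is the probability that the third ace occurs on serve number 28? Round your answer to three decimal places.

0.024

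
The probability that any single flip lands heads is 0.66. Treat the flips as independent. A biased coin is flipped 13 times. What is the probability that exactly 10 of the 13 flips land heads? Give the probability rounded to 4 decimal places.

0.1763

X ~ Binomial(n=13, p=0.66).
P(X=10) = C(13,10) · p^10 · (1−p)^3
= 286 · 0.015683 · 0.039304 = 0.176296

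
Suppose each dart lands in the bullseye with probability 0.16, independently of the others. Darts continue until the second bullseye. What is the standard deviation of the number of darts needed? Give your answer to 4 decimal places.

8.1009

Y = total darts until the second success; negative binomial with r=2, p=0.16.
SD(Y) = √[r(1−p)/p²] = √(65.625000) = 8.100926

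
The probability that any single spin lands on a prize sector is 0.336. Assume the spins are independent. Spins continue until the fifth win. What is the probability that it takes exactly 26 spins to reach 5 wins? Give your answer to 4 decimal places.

Y = trial on which the fifth success occurs; negative binomial, r=5, p=0.336.
P(Y=26) = C(25,4) · p^5 · (1−p)^21
= 12650 · 0.0042825 · 0.0001843 = 0.009984

0.0100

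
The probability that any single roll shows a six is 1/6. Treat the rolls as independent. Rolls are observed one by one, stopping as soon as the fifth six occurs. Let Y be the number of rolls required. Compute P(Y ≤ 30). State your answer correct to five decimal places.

0.57566

Finishing within 30 rolls ⇔ at least 5 successes in the first 30. With X ~ Binomial(30, 0.166667), P(Y ≤ 30) = 1 − P(X ≤ 4).
  k=0: C(30,0)·0.166667^0·0.833333^30 = 0.0042127
  k=1: C(30,1)·0.166667^1·0.833333^29 = 0.0252763
  k=2: C(30,2)·0.166667^2·0.833333^28 = 0.0733013
  k=3: C(30,3)·0.166667^3·0.833333^27 = 0.1368292
  k=4: C(30,4)·0.166667^4·0.833333^26 = 0.1847194
1 − 0.4243389 = 0.5756611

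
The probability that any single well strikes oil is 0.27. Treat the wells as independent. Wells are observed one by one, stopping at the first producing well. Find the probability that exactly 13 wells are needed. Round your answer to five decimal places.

Geometric (trials to first success), p = 0.27.
P(Y = 13) = (1−p)^12 · p = 0.022902 · 0.27 = 0.0061836

0.00618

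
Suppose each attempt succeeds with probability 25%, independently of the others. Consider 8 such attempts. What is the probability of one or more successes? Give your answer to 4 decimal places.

0.8999

P(at least one) = 1 − P(none) = 1 − (1 − 0.25)^8
= 1 − 0.100113 = 0.899887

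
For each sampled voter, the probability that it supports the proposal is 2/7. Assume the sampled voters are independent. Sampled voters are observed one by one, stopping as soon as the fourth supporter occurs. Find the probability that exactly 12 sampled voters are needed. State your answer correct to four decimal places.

0.0745

Y = trial on which the fourth success occurs; negative binomial, r=4, p=0.285714.
P(Y=12) = C(11,3) · p^4 · (1−p)^8
= 165 · 0.0066639 · 0.06776 = 0.074505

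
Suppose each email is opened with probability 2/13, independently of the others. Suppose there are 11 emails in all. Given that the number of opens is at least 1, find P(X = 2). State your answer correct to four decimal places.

X ~ Binomial(11, 0.153846). Want P(X=2 | X≥1) = P(X=2) / P(X≥1).
P(X=2) = C(11,2)·0.153846^2·0.846154^9 = 0.289454
P(X≥1) = 1 − 0.159200 = 0.840800
Ratio = 0.289454 / 0.840800 = 0.344260

0.3443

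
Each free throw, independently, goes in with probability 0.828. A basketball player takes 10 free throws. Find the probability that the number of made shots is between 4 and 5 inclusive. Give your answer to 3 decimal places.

0.017

X ~ Binomial(10, 0.828); P(4 ≤ X ≤ 5) = Σ C(10,k) p^k (1−p)^(10−k) over k:
  k=4: C(10,4)·0.828^4·0.172^6 = 0.00256
  k=5: C(10,5)·0.828^5·0.172^5 = 0.01476
Total = 0.01732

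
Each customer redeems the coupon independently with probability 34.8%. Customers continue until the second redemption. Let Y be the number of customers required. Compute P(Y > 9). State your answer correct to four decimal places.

0.1236

Needing more than 9 customers ⇔ fewer than 2 successes in the first 9. With X ~ Binomial(9, 0.348), P(Y > 9) = P(X ≤ 1).
  k=0: C(9,0)·0.348^0·0.652^9 = 0.021293
  k=1: C(9,1)·0.348^1·0.652^8 = 0.102283
P(X ≤ 1) = 0.123575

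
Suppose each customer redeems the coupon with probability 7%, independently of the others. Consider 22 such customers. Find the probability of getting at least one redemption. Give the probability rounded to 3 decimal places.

0.797

P(at least one) = 1 − P(none) = 1 − (1 − 0.07)^22
= 1 − 0.20259 = 0.79741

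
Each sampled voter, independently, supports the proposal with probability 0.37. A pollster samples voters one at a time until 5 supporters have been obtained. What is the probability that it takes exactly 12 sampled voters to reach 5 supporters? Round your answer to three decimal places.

Y = trial on which the fifth success occurs; negative binomial, r=5, p=0.37.
P(Y=12) = C(11,4) · p^5 · (1−p)^7
= 330 · 0.0069344 · 0.03939 = 0.09014

0.090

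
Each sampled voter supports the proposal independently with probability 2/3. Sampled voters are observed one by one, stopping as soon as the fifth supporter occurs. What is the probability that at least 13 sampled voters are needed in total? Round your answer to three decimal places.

0.019

Needing more than 12 sampled voters ⇔ fewer than 5 successes in the first 12. With X ~ Binomial(12, 0.666667), P(Y > 12) = P(X ≤ 4).
  k=0: C(12,0)·0.666667^0·0.333333^12 = 0.00000
  k=1: C(12,1)·0.666667^1·0.333333^11 = 0.00005
  k=2: C(12,2)·0.666667^2·0.333333^10 = 0.00050
  k=3: C(12,3)·0.666667^3·0.333333^9 = 0.00331
  k=4: C(12,4)·0.666667^4·0.333333^8 = 0.01490
P(X ≤ 4) = 0.01876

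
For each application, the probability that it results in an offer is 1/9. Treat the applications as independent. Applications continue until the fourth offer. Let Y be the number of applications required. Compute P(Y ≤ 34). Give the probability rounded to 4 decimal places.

Finishing within 34 applications ⇔ at least 4 successes in the first 34. With X ~ Binomial(34, 0.111111), P(Y ≤ 34) = 1 − P(X ≤ 3).
  k=0: C(34,0)·0.111111^0·0.888889^34 = 0.018231
  k=1: C(34,1)·0.111111^1·0.888889^33 = 0.077482
  k=2: C(34,2)·0.111111^2·0.888889^32 = 0.159807
  k=3: C(34,3)·0.111111^3·0.888889^31 = 0.213077
1 − 0.468598 = 0.531402

0.5314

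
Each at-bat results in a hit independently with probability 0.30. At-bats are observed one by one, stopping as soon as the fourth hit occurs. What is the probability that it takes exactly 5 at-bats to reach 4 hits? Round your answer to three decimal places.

Y = trial on which the fourth success occurs; negative binomial, r=4, p=0.30.
P(Y=5) = C(4,3) · p^4 · (1−p)^1
= 4 · 0.0081 · 0.7 = 0.02268

0.023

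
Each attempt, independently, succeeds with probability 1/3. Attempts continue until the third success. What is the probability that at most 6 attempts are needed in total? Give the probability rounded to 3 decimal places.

Finishing within 6 attempts ⇔ at least 3 successes in the first 6. With X ~ Binomial(6, 0.333333), P(Y ≤ 6) = 1 − P(X ≤ 2).
  k=0: C(6,0)·0.333333^0·0.666667^6 = 0.08779
  k=1: C(6,1)·0.333333^1·0.666667^5 = 0.26337
  k=2: C(6,2)·0.333333^2·0.666667^4 = 0.32922
1 − 0.68038 = 0.31962

0.320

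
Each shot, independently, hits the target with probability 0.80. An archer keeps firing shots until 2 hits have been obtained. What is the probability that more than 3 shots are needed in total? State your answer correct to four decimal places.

0.1040

Needing more than 3 shots ⇔ fewer than 2 successes in the first 3. With X ~ Binomial(3, 0.80), P(Y > 3) = P(X ≤ 1).
  k=0: C(3,0)·0.80^0·0.20^3 = 0.008000
  k=1: C(3,1)·0.80^1·0.20^2 = 0.096000
P(X ≤ 1) = 0.104000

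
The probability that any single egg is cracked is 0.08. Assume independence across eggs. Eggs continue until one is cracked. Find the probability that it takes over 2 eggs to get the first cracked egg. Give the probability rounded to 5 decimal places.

Y = number of eggs to the first success; geometric, p = 0.08.
P(Y > 2) = P(first 2 all fail) = (1−p)^2 = 0.8464000

0.84640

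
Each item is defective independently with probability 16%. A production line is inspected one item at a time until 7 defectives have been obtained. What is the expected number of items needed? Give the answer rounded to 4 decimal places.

43.7500

Y = total items until the seventh success; negative binomial with r=7, p=0.16.
E[Y] = r / p = 7 / 0.16 = 43.750000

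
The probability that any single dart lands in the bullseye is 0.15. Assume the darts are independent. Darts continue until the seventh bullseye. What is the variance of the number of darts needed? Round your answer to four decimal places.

264.4444

Y = total darts until the seventh success; negative binomial with r=7, p=0.15.
Var(Y) = r(1−p)/p² = 7·0.85 / 0.15² = 264.444444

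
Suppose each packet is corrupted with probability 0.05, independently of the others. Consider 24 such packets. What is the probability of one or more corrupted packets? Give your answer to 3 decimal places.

0.708

P(at least one) = 1 − P(none) = 1 − (1 − 0.05)^24
= 1 − 0.29199 = 0.70801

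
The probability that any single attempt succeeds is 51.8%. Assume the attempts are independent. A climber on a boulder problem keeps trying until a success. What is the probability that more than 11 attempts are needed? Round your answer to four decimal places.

0.0003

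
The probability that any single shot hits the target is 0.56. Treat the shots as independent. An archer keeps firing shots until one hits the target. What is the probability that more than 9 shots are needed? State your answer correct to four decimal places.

0.0006

Y = number of shots to the first success; geometric, p = 0.56.
P(Y > 9) = P(first 9 all fail) = (1−p)^9 = 0.000618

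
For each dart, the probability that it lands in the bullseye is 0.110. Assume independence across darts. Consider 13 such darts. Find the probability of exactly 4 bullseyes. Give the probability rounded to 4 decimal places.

X ~ Binomial(n=13, p=0.11).
P(X=4) = C(13,4) · p^4 · (1−p)^9
= 715 · 0.00014641 · 0.35036 = 0.036676

0.0367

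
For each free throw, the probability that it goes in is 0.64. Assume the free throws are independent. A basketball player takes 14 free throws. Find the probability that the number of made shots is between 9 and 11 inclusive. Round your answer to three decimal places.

0.537

X ~ Binomial(14, 0.64); P(9 ≤ X ≤ 11) = Σ C(14,k) p^k (1−p)^(14−k) over k:
  k=9: C(14,9)·0.64^9·0.36^5 = 0.21807
  k=10: C(14,10)·0.64^10·0.36^4 = 0.19384
  k=11: C(14,11)·0.64^11·0.36^3 = 0.12531
Total = 0.53722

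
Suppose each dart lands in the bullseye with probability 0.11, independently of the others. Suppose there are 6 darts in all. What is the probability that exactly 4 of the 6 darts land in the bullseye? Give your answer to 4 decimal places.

X ~ Binomial(n=6, p=0.11).
P(X=4) = C(6,4) · p^4 · (1−p)^2
= 15 · 0.00014641 · 0.7921 = 0.001740

0.0017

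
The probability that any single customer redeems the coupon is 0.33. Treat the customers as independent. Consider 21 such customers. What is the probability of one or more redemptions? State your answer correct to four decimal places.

0.9998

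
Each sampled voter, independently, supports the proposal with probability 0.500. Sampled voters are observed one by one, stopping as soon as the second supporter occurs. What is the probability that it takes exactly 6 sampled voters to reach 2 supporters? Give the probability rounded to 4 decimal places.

0.0781

Y = trial on which the second success occurs; negative binomial, r=2, p=0.50.
P(Y=6) = C(5,1) · p^2 · (1−p)^4
= 5 · 0.25 · 0.0625 = 0.078125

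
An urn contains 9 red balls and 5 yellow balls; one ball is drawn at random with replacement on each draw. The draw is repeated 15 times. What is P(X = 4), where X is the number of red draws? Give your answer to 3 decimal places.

X ~ Binomial(n=15, p=0.642857).
P(X=4) = C(15,4) · p^4 · (1−p)^11
= 1365 · 0.17079 · 1.2058e-05 = 0.00281

0.003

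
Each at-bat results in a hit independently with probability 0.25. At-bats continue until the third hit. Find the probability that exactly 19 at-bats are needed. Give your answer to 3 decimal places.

0.024

Y = trial on which the third success occurs; negative binomial, r=3, p=0.25.
P(Y=19) = C(18,2) · p^3 · (1−p)^16
= 153 · 0.015625 · 0.010023 = 0.02396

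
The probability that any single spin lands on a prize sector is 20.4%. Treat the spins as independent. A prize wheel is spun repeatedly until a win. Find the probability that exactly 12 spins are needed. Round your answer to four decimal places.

Geometric (trials to first success), p = 0.204.
P(Y = 12) = (1−p)^11 · p = 0.081291 · 0.204 = 0.016583

0.0166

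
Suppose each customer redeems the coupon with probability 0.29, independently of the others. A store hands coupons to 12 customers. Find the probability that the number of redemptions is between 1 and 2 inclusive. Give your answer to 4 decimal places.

0.2611

X ~ Binomial(12, 0.29); P(1 ≤ X ≤ 2) = Σ C(12,k) p^k (1−p)^(12−k) over k:
  k=1: C(12,1)·0.29^1·0.71^11 = 0.080431
  k=2: C(12,2)·0.29^2·0.71^10 = 0.180686
Total = 0.261116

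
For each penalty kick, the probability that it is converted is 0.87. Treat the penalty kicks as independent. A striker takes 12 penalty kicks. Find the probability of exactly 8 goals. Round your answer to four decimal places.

X ~ Binomial(n=12, p=0.87).
P(X=8) = C(12,8) · p^8 · (1−p)^4
= 495 · 0.32821 · 0.00028561 = 0.046402

0.0464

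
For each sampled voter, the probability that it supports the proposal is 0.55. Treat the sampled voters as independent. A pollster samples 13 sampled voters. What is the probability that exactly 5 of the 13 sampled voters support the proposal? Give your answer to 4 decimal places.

0.1089

X ~ Binomial(n=13, p=0.55).
P(X=5) = C(13,5) · p^5 · (1−p)^8
= 1287 · 0.050328 · 0.0016815 = 0.108916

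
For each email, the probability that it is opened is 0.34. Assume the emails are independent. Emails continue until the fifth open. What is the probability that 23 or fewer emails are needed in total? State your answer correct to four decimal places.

Finishing within 23 emails ⇔ at least 5 successes in the first 23. With X ~ Binomial(23, 0.34), P(Y ≤ 23) = 1 − P(X ≤ 4).
  k=0: C(23,0)·0.34^0·0.66^23 = 0.000071
  k=1: C(23,1)·0.34^1·0.66^22 = 0.000838
  k=2: C(23,2)·0.34^2·0.66^21 = 0.004748
  k=3: C(23,3)·0.34^3·0.66^20 = 0.017121
  k=4: C(23,4)·0.34^4·0.66^19 = 0.044100
1 − 0.066878 = 0.933122

0.9331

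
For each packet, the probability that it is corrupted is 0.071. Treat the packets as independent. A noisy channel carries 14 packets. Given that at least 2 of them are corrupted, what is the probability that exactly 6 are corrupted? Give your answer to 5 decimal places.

0.00082

X ~ Binomial(14, 0.071). Want P(X=6 | X≥2) = P(X=6) / P(X≥2).
P(X=6) = C(14,6)·0.071^6·0.929^8 = 0.0002134
P(X≥2) = 1 − 0.3566317 − 0.3815844 = 0.2617838
Ratio = 0.0002134 / 0.2617838 = 0.0008152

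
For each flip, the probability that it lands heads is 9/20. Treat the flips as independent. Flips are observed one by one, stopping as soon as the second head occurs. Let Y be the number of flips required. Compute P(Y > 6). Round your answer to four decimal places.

Needing more than 6 flips ⇔ fewer than 2 successes in the first 6. With X ~ Binomial(6, 0.45), P(Y > 6) = P(X ≤ 1).
  k=0: C(6,0)·0.45^0·0.55^6 = 0.027681
  k=1: C(6,1)·0.45^1·0.55^5 = 0.135887
P(X ≤ 1) = 0.163567

0.1636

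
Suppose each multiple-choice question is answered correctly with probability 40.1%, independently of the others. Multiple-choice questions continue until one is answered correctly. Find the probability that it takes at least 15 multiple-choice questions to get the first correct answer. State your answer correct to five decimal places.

Y = number of multiple-choice questions to the first success; geometric, p = 0.401.
P(Y > 14) = P(first 14 all fail) = (1−p)^14 = 0.0007656

0.00077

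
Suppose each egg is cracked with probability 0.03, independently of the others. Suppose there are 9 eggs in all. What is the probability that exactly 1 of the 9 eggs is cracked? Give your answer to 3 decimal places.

0.212

X ~ Binomial(n=9, p=0.03).
P(X=1) = C(9,1) · p^1 · (1−p)^8
= 9 · 0.03 · 0.78374 = 0.21161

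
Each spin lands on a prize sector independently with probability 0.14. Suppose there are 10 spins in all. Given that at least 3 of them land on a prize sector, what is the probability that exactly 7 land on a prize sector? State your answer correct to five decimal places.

0.00052

X ~ Binomial(10, 0.14). Want P(X=7 | X≥3) = P(X=7) / P(X≥3).
P(X=7) = C(10,7)·0.14^7·0.86^3 = 0.0000805
P(X≥3) = 1 − 0.2213016 − 0.3602584 − 0.2639102 = 0.1545298
Ratio = 0.0000805 / 0.1545298 = 0.0005207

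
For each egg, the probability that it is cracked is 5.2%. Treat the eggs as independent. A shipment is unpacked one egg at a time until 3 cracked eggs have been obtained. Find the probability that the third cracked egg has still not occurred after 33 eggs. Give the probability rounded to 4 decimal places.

0.7551

Needing more than 33 eggs ⇔ fewer than 3 successes in the first 33. With X ~ Binomial(33, 0.052), P(Y > 33) = P(X ≤ 2).
  k=0: C(33,0)·0.052^0·0.948^33 = 0.171662
  k=1: C(33,1)·0.052^1·0.948^32 = 0.310731
  k=2: C(33,2)·0.052^2·0.948^31 = 0.272709
P(X ≤ 2) = 0.755102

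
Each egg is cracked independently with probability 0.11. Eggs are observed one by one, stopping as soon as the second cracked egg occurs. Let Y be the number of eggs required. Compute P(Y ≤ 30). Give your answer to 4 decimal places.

0.8573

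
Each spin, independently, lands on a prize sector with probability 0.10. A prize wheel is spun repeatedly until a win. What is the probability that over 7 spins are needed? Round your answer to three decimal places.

0.478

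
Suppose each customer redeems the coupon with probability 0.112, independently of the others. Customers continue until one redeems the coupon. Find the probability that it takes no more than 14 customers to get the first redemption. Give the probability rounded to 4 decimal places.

Y = number of customers to the first success; geometric, p = 0.112.
P(Y ≤ 14) = 1 − (1−p)^14 = 1 − 0.189575 = 0.810425

0.8104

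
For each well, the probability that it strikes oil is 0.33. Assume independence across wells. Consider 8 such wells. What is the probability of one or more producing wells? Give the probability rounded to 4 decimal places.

0.9594

P(at least one) = 1 − P(none) = 1 − (1 − 0.33)^8
= 1 − 0.040607 = 0.959393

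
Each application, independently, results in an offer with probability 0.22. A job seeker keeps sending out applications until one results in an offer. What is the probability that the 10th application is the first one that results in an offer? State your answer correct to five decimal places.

Geometric (trials to first success), p = 0.22.
P(Y = 10) = (1−p)^9 · p = 0.10687 · 0.22 = 0.0235112

0.02351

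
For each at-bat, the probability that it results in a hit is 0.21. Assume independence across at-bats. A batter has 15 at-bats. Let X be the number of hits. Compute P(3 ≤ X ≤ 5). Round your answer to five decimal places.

0.56369

X ~ Binomial(15, 0.21); P(3 ≤ X ≤ 5) = Σ C(15,k) p^k (1−p)^(15−k) over k:
  k=3: C(15,3)·0.21^3·0.79^12 = 0.2489972
  k=4: C(15,4)·0.21^4·0.79^11 = 0.1985673
  k=5: C(15,5)·0.21^5·0.79^10 = 0.1161242
Total = 0.5636887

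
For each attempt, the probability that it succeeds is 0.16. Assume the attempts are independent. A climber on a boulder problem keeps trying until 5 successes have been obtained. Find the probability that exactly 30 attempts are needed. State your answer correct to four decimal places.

0.0319

Y = trial on which the fifth success occurs; negative binomial, r=5, p=0.16.
P(Y=30) = C(29,4) · p^5 · (1−p)^25
= 23751 · 0.00010486 · 0.012793 = 0.031861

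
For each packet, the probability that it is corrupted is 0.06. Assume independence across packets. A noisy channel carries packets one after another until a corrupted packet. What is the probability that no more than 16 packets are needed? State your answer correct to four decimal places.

0.6284

Y = number of packets to the first success; geometric, p = 0.06.
P(Y ≤ 16) = 1 − (1−p)^16 = 1 − 0.371574 = 0.628426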